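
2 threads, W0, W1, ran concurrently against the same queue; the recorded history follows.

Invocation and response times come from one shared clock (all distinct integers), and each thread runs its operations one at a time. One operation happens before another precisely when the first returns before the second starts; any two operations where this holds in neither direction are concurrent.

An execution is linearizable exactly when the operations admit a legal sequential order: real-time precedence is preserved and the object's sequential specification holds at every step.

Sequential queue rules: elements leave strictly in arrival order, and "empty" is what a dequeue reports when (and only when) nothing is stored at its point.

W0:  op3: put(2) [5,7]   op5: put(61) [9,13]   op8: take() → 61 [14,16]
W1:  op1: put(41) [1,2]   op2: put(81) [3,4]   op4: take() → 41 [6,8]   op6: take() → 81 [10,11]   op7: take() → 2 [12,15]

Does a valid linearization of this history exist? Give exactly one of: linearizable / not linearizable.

linearizable

witness order: op1, op2, op3, op4, op5, op6, op7, op8
after step 1 (op1 put(41)): queue <41>
after step 2 (op2 put(81)): queue <41,81>
after step 3 (op3 put(2)): queue <41,81,2>
after step 4 (op4 take() → 41): queue <81,2>
after step 5 (op5 put(61)): queue <81,2,61>
after step 6 (op6 take() → 81): queue <2,61>
after step 7 (op7 take() → 2): queue <61>
after step 8 (op8 take() → 61): queue <>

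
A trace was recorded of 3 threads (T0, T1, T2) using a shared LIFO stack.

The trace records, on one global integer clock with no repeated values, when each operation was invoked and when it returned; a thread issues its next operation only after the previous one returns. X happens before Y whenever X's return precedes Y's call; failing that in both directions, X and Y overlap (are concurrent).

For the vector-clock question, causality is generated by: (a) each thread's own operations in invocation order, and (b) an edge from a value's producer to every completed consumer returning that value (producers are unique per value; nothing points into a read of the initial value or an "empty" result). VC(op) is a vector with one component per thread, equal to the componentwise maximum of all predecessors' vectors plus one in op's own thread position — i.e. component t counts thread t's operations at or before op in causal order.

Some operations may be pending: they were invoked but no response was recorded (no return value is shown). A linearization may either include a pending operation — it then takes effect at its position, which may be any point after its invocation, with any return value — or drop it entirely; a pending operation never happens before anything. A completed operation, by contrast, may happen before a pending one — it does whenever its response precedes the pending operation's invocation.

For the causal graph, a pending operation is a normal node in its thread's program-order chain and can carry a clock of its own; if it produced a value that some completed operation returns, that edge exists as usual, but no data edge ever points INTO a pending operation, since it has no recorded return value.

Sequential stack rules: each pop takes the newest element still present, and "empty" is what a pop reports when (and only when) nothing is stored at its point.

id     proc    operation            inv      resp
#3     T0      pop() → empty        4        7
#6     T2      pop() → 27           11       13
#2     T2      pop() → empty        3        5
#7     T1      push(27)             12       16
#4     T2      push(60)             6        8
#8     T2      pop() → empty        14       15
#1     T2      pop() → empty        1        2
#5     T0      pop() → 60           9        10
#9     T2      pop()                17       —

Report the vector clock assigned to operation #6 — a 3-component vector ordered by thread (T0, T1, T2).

invoked at 1, #1 has no predecessors; its own T2 bump gives (0, 0, 1)
invoked at 12, #7 has no predecessors; its own T1 bump gives (0, 1, 0)
invoked at 4, #3 has no predecessors; its own T0 bump gives (1, 0, 0)
invoked at 3, #2 merges VC(#1)=(0, 0, 1) and bumps T2's slot → (0, 0, 2)
invoked at 6, #4 merges VC(#2)=(0, 0, 2) and bumps T2's slot → (0, 0, 3)
invoked at 11, #6 merges VC(#4)=(0, 0, 3), VC(#7)=(0, 1, 0) and bumps T2's slot → (0, 1, 4)
invoked at 9, #5 merges VC(#3)=(1, 0, 0), VC(#4)=(0, 0, 3) and bumps T0's slot → (2, 0, 3)
invoked at 14, #8 merges VC(#6)=(0, 1, 4) and bumps T2's slot → (0, 1, 5)
invoked at 17, #9 merges VC(#8)=(0, 1, 5) and bumps T2's slot → (0, 1, 6)
target: VC(#6) = (0, 1, 4)

(0, 1, 4)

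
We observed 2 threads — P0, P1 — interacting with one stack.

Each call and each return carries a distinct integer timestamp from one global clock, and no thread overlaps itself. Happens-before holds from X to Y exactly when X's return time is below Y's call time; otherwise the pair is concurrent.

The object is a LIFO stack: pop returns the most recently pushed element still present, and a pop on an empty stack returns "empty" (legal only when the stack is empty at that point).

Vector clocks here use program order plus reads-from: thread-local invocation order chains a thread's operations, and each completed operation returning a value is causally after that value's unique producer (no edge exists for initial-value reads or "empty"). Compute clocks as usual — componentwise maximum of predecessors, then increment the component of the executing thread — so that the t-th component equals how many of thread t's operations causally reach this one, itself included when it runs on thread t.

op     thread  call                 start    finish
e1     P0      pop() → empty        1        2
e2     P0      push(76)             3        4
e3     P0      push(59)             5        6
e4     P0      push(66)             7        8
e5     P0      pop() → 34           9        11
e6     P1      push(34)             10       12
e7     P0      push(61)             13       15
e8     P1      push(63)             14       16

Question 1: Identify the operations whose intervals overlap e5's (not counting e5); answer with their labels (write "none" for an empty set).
e5 spans [9,11]; an op avoiding the whole window 9..11 is ordered, any other is concurrent
e1 [1,2]: before
e2 [3,4]: before
e3 [5,6]: before
e4 [7,8]: before
e6 [10,12]: concurrent
e7 [13,15]: after
e8 [14,16]: after

e6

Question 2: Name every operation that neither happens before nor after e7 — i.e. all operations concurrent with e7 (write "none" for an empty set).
overlap test against e7 [13,15]: concurrent iff the interval meets 13..15
e1 [1,2]: before
e2 [3,4]: before
e3 [5,6]: before
e4 [7,8]: before
e5 [9,11]: before
e6 [10,12]: before
e8 [14,16]: concurrent

e8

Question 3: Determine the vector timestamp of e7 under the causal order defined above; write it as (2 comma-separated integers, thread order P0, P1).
VC(e6, invoked at 10): no causal predecessors; +1 on P1 → (0, 1)
VC(e1, invoked at 1): no causal predecessors; +1 on P0 → (1, 0)
from VC(e6)=(0, 1), e8 (invoked 14) maxes components and bumps P1 → (0, 2)
from VC(e1)=(1, 0), e2 (invoked 3) maxes components and bumps P0 → (2, 0)
from VC(e2)=(2, 0), e3 (invoked 5) maxes components and bumps P0 → (3, 0)
from VC(e3)=(3, 0), e4 (invoked 7) maxes components and bumps P0 → (4, 0)
from VC(e4)=(4, 0), VC(e6)=(0, 1), e5 (invoked 9) maxes components and bumps P0 → (5, 1)
from VC(e5)=(5, 1), e7 (invoked 13) maxes components and bumps P0 → (6, 1)
target: VC(e7) = (6, 1)

(6, 1)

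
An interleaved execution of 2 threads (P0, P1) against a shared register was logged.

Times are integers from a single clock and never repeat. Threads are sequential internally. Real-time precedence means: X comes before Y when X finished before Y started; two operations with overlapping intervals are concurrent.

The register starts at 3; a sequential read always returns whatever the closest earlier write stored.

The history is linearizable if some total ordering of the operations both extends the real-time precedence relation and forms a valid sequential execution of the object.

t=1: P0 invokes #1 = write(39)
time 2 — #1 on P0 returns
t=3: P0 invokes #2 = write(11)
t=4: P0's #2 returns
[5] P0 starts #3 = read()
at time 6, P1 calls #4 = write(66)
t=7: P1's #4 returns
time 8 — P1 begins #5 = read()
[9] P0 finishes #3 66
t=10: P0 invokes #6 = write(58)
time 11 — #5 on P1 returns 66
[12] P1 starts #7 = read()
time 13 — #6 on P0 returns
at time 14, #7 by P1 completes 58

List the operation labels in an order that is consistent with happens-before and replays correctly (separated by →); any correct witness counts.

1. #1 write(39), leaving value 39
2. #2 write(11), leaving value 11
3. #4 write(66), leaving value 66
4. #3 read() → 66, leaving value 66
5. #5 read() → 66, leaving value 66
6. #6 write(58), leaving value 58
7. #7 read() → 58, leaving value 58

#1 → #2 → #4 → #3 → #5 → #6 → #7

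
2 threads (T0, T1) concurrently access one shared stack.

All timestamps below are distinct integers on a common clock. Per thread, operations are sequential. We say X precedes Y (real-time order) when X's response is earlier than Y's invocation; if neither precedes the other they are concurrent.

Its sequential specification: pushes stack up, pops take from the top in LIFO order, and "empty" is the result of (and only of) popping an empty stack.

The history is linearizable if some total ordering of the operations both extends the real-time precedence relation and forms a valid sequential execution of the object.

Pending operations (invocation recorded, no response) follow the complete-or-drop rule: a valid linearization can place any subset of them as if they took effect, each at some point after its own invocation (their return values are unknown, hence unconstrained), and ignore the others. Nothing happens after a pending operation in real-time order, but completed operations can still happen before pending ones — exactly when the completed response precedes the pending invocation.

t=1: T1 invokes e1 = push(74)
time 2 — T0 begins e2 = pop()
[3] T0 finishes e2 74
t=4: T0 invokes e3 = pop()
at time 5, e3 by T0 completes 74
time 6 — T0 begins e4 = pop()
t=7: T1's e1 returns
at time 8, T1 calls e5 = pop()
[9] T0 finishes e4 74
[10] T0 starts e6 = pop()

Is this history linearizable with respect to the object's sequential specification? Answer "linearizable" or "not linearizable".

not linearizable

cut after 4 events: linearizable; cut after 5 events (e3 responds, time 5): not linearizable
exhaustive check: the 2 completed stack ops admit one real-time order; illegal
completion choices over the 1 pending operation (e1) were checked; none helps
for example e2, e3 (pending dropped) fails at step 1: e2 pop() → 74 is not legal there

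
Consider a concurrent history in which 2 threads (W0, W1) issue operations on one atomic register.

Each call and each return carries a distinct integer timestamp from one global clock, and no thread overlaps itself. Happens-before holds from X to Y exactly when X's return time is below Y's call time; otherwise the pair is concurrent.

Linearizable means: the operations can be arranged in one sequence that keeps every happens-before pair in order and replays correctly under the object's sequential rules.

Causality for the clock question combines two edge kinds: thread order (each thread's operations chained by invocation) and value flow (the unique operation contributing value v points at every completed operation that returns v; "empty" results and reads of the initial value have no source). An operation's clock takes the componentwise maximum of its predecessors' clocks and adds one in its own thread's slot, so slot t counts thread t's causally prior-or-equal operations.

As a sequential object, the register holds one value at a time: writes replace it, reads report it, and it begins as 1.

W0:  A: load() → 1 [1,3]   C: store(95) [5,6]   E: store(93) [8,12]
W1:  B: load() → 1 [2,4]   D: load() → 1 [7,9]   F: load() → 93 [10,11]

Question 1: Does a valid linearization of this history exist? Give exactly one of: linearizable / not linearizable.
cut after 8 events: linearizable; cut after 9 events (D responds, time 9): not linearizable
4 completed operations, 2 real-time-consistent orders — every atomic register replay fails
completion choices over the 1 pending operation (E) were checked; none helps
one such order, A, B, C, D (pending dropped), breaks at step 4 where D load() → 1 is illegal
one such order, B, A, C, D (pending dropped), breaks at step 4 where D load() → 1 is illegal

not linearizable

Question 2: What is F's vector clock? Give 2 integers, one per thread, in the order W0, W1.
root op B, invoked 2: fresh clock plus W1's own tick → (0, 1)
root op A, invoked 1: fresh clock plus W0's own tick → (1, 0)
D, invoked 7, takes VC(B)=(0, 1) under max, adds 1 for W1 → (0, 2)
C, invoked 5, takes VC(A)=(1, 0) under max, adds 1 for W0 → (2, 0)
E, invoked 8, takes VC(C)=(2, 0) under max, adds 1 for W0 → (3, 0)
F, invoked 10, takes VC(D)=(0, 2), VC(E)=(3, 0) under max, adds 1 for W1 → (3, 3)
target: VC(F) = (3, 3)

(3, 3)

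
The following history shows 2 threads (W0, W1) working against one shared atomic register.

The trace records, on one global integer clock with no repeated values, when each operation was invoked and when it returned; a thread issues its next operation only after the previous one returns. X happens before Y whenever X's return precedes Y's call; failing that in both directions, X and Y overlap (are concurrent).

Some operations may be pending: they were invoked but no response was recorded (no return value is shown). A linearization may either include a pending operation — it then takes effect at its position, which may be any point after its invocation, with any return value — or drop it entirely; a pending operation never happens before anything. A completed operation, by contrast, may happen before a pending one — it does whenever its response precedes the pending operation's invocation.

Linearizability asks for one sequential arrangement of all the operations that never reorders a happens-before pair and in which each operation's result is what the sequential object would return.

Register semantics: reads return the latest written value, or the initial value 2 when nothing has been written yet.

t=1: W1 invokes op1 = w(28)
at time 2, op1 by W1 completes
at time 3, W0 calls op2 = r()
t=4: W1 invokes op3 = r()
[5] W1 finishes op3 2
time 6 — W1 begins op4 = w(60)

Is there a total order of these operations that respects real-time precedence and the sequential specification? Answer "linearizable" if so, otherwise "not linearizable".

not linearizable

events 1..4 are fine; event 5 — the response of op3 at time 5 — makes the prefix non-linearizable
exactly one order of the 2 completed ops respects real time; the atomic register replay fails
including or dropping the 1 pending operation (op2) in any combination fails
sample order op1, op3 (pending dropped) stalls at step 2 — op3 r() → 2 has no legal effect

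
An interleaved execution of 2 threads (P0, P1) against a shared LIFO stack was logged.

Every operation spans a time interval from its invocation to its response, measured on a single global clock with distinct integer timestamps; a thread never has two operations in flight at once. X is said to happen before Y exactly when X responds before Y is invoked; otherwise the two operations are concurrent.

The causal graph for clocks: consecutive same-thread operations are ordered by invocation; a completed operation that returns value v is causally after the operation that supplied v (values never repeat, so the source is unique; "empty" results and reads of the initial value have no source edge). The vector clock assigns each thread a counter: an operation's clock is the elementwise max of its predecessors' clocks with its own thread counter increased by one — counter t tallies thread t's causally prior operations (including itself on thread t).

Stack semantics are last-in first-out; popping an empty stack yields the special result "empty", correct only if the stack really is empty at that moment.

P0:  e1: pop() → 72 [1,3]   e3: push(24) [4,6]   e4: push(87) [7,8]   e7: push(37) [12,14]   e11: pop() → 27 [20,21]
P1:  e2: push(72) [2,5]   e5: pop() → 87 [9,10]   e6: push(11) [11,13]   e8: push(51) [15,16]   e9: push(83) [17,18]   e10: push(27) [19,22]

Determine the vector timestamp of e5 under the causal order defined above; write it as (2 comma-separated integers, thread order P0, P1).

invoked at 2, e2 has no predecessors; its own P1 bump gives (0, 1)
invoked at 1, e1 merges VC(e2)=(0, 1) and bumps P0's slot → (1, 1)
invoked at 4, e3 merges VC(e1)=(1, 1) and bumps P0's slot → (2, 1)
invoked at 7, e4 merges VC(e3)=(2, 1) and bumps P0's slot → (3, 1)
invoked at 9, e5 merges VC(e2)=(0, 1), VC(e4)=(3, 1) and bumps P1's slot → (3, 2)
invoked at 12, e7 merges VC(e4)=(3, 1) and bumps P0's slot → (4, 1)
invoked at 11, e6 merges VC(e5)=(3, 2) and bumps P1's slot → (3, 3)
invoked at 15, e8 merges VC(e6)=(3, 3) and bumps P1's slot → (3, 4)
invoked at 17, e9 merges VC(e8)=(3, 4) and bumps P1's slot → (3, 5)
invoked at 19, e10 merges VC(e9)=(3, 5) and bumps P1's slot → (3, 6)
invoked at 20, e11 merges VC(e7)=(4, 1), VC(e10)=(3, 6) and bumps P0's slot → (5, 6)
target: VC(e5) = (3, 2)

(3, 2)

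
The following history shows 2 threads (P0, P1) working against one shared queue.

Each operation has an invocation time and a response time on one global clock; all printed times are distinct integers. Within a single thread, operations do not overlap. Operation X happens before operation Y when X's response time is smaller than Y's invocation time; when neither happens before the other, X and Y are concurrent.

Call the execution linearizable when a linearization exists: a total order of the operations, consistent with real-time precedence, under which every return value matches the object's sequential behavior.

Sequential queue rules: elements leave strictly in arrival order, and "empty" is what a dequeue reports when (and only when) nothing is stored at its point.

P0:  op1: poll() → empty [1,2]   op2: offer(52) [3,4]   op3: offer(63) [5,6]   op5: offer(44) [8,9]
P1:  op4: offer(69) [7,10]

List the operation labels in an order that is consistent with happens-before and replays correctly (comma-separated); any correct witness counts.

after step 1 (op1 poll() → empty): queue <>
after step 2 (op2 offer(52)): queue <52>
after step 3 (op3 offer(63)): queue <52,63>
after step 4 (op4 offer(69)): queue <52,63,69>
after step 5 (op5 offer(44)): queue <52,63,69,44>

op1, op2, op3, op4, op5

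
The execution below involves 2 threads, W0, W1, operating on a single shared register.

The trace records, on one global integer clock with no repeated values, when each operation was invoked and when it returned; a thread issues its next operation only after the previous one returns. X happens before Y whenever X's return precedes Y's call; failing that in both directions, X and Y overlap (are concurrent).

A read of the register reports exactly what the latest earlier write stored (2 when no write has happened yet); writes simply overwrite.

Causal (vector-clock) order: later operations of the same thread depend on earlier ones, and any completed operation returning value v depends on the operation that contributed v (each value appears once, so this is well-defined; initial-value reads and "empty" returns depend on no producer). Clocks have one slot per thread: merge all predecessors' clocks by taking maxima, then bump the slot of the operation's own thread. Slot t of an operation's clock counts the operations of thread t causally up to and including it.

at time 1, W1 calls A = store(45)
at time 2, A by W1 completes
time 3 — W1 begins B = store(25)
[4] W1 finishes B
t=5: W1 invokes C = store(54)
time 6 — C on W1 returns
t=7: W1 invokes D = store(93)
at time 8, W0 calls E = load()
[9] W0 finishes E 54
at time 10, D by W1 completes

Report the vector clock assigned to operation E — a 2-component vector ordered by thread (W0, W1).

A (invocation 1): nothing precedes it; W1's component alone gives (0, 1)
B (invocation 3): componentwise max over VC(A)=(0, 1), +1 at W1, giving (0, 2)
C (invocation 5): componentwise max over VC(B)=(0, 2), +1 at W1, giving (0, 3)
D (invocation 7): componentwise max over VC(C)=(0, 3), +1 at W1, giving (0, 4)
E (invocation 8): componentwise max over VC(C)=(0, 3), +1 at W0, giving (1, 3)
target: VC(E) = (1, 3)

(1, 3)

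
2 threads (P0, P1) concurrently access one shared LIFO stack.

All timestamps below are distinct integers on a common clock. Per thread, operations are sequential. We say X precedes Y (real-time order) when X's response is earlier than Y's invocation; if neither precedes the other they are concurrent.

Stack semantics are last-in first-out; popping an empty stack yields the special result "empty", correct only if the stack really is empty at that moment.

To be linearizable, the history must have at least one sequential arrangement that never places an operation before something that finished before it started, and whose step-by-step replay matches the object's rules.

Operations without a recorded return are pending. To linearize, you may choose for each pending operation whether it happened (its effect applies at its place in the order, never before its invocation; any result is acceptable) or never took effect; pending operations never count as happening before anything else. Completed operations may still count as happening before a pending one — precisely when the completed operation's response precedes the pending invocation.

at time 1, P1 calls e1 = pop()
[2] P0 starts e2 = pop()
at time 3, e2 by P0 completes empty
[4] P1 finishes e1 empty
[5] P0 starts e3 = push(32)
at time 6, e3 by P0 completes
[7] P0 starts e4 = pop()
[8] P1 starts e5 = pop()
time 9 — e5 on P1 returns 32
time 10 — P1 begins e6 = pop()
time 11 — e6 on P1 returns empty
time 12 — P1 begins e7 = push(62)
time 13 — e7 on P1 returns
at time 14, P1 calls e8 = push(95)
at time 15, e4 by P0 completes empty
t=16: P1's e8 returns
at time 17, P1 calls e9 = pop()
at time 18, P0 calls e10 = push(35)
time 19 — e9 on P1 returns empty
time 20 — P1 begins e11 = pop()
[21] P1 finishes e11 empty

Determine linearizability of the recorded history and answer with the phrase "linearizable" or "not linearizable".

not linearizable

already the first 19 events (up to e9's response at time 19) admit no linearization; the first 18 still do
every one of the 10 real-time-consistent orders over 9 completed LIFO stack ops fails the sequential spec
every completion of the 1 pending operation (e10) was checked; none linearizes
e.g. e1, e2, e3, e4, e5, e6, e7, e8, e9 (pending dropped): illegal at step 4, since e4 pop() → empty cannot apply there
e.g. e1, e2, e3, e5, e4, e6, e7, e8, e9 (pending dropped): illegal at step 9, since e9 pop() → empty cannot apply there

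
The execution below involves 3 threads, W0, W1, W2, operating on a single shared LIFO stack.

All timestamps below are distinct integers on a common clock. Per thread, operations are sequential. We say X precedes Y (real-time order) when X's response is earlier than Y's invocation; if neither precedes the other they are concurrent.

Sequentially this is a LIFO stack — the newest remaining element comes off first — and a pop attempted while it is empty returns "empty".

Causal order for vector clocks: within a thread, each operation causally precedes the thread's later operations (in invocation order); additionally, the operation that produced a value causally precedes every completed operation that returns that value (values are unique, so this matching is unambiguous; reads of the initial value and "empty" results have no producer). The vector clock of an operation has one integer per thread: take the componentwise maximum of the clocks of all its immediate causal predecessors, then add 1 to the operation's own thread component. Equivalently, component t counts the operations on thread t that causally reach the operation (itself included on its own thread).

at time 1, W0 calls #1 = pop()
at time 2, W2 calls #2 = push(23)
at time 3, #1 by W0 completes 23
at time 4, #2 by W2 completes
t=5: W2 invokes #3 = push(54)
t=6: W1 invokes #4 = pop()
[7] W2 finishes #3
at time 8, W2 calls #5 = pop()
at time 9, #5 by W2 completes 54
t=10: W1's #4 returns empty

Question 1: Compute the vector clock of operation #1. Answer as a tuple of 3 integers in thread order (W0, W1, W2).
Answer: (1, 0, 1)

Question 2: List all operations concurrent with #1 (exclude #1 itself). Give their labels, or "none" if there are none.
Answer: #2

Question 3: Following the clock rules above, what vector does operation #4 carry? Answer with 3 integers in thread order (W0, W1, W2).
Answer: (0, 1, 0)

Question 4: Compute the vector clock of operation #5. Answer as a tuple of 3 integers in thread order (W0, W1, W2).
Answer: (0, 0, 3)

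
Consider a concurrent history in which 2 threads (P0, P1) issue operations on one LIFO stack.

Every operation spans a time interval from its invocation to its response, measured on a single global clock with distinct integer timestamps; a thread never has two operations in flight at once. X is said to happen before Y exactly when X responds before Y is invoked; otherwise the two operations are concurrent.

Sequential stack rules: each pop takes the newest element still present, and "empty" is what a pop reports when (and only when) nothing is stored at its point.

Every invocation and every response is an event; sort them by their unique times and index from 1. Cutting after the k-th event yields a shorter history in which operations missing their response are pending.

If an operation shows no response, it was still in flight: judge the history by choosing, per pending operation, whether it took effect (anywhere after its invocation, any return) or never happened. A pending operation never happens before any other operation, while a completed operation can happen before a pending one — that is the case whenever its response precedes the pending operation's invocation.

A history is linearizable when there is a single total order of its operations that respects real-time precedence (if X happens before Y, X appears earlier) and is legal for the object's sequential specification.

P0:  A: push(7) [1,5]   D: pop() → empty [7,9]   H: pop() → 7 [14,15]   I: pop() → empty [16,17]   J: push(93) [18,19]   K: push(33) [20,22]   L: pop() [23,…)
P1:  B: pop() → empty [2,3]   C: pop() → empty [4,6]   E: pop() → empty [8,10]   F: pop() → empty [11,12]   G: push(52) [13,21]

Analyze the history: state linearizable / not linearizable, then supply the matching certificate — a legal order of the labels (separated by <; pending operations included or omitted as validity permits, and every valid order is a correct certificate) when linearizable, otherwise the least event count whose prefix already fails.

cut after 9 events: linearizable; cut after 10 events (E responds, time 10): not linearizable
every one of the 6 real-time-consistent orders over 5 completed LIFO stack ops fails the sequential spec
sample order A, B, C, D, E stalls at step 2 — B pop() → empty has no legal effect
sample order A, B, C, E, D stalls at step 2 — B pop() → empty has no legal effect

not linearizable — minimal violating prefix: 10 events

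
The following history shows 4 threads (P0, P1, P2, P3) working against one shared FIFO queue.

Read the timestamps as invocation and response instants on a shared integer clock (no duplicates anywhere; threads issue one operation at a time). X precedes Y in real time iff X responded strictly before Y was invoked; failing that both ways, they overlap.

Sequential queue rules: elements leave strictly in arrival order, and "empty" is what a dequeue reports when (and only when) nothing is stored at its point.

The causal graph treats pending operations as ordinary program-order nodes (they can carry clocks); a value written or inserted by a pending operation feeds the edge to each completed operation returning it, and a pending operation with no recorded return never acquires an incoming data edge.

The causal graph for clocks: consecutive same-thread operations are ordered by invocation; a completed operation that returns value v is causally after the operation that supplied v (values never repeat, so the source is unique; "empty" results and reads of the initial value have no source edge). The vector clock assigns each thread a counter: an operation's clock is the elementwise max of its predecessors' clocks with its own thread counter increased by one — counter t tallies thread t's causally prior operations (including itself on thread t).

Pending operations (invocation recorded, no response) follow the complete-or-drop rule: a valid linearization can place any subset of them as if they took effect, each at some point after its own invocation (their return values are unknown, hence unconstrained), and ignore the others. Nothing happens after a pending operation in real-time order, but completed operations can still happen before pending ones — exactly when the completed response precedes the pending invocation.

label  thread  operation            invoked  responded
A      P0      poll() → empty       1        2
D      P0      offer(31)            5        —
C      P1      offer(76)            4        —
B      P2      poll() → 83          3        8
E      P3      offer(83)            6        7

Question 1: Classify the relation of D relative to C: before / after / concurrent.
Answer: concurrent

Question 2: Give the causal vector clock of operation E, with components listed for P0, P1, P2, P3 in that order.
Answer: (0, 0, 0, 1)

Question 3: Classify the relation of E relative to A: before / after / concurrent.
Answer: after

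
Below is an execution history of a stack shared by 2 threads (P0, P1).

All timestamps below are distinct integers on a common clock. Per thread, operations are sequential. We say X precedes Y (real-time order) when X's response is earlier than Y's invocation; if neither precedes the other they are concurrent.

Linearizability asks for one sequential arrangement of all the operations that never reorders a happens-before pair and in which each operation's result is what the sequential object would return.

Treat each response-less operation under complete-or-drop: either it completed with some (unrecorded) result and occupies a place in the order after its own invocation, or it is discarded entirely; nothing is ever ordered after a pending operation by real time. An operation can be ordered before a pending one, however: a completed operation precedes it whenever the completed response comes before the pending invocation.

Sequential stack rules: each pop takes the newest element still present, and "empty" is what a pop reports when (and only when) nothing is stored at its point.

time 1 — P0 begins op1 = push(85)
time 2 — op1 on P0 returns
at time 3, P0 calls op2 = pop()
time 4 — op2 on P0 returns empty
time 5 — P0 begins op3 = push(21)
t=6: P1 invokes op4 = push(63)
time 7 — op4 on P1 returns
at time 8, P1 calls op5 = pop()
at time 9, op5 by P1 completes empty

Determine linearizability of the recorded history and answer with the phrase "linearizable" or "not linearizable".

already the first 4 events (up to op2's response at time 4) admit no linearization; the first 3 still do
exactly one order of the 2 completed ops respects real time; the stack replay fails
one such order, op1, op2, breaks at step 2 where op2 pop() → empty is illegal

not linearizable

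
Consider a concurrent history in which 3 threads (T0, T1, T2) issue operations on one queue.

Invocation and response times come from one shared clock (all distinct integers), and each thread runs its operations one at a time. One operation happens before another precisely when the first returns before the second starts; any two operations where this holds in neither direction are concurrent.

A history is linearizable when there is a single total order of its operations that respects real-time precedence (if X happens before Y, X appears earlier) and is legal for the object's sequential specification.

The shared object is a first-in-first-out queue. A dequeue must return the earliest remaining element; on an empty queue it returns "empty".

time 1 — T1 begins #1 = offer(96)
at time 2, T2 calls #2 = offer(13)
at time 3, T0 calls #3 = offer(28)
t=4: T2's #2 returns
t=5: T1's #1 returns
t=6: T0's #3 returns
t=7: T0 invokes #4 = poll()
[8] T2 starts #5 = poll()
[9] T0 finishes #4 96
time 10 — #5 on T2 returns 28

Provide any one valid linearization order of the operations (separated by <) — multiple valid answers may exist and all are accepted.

step 1: #1 offer(96) — queue <96>
step 2: #3 offer(28) — queue <96,28>
step 3: #2 offer(13) — queue <96,28,13>
step 4: #4 poll() → 96 — queue <28,13>
step 5: #5 poll() → 28 — queue <13>

#1 < #3 < #2 < #4 < #5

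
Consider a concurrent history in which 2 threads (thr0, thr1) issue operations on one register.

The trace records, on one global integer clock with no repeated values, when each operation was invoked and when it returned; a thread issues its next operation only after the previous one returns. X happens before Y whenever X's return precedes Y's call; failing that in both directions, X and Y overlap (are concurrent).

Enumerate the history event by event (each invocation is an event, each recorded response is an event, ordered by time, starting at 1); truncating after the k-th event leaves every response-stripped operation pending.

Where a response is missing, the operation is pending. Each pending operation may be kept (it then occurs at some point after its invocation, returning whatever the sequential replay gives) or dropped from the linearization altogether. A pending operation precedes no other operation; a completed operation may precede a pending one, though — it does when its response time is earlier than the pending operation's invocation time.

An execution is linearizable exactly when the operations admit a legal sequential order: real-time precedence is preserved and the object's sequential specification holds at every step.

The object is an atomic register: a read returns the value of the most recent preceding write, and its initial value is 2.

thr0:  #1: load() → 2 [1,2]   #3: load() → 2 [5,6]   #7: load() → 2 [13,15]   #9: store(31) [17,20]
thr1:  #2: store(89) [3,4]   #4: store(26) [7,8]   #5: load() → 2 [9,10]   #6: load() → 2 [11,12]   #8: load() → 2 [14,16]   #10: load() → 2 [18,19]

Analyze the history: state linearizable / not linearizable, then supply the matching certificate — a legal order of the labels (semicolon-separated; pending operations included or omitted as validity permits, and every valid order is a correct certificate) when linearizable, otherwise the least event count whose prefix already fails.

not linearizable — minimal violating prefix: 6 events

already the first 6 events (up to #3's response at time 6) admit no linearization; the first 5 still do
the sole real-time-consistent order of 3 completed operations fails the register replay
e.g. #1, #2, #3: illegal at step 3, since #3 load() → 2 cannot apply there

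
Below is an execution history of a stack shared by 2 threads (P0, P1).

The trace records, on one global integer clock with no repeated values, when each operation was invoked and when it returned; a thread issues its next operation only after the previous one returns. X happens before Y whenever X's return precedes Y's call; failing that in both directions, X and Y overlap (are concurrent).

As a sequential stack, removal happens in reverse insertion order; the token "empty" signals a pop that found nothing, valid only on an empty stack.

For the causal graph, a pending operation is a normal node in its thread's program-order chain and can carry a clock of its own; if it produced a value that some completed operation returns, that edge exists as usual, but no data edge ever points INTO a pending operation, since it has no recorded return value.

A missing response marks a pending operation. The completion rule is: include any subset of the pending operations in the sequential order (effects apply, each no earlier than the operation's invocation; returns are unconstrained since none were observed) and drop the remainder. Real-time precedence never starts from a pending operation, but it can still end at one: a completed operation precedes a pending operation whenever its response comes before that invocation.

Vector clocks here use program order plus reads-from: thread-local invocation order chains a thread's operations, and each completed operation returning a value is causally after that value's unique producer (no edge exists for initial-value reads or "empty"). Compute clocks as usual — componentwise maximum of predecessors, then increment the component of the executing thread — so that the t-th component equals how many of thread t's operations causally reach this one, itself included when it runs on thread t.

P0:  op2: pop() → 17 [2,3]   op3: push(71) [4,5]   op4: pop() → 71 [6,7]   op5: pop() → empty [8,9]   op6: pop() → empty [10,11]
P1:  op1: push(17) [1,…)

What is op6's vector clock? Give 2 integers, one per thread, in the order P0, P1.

root op op1, invoked 1: fresh clock plus P1's own tick → (0, 1)
from VC(op1)=(0, 1), op2 (invoked 2) maxes components and bumps P0 → (1, 1)
from VC(op2)=(1, 1), op3 (invoked 4) maxes components and bumps P0 → (2, 1)
from VC(op3)=(2, 1), op4 (invoked 6) maxes components and bumps P0 → (3, 1)
from VC(op4)=(3, 1), op5 (invoked 8) maxes components and bumps P0 → (4, 1)
from VC(op5)=(4, 1), op6 (invoked 10) maxes components and bumps P0 → (5, 1)
target: VC(op6) = (5, 1)

(5, 1)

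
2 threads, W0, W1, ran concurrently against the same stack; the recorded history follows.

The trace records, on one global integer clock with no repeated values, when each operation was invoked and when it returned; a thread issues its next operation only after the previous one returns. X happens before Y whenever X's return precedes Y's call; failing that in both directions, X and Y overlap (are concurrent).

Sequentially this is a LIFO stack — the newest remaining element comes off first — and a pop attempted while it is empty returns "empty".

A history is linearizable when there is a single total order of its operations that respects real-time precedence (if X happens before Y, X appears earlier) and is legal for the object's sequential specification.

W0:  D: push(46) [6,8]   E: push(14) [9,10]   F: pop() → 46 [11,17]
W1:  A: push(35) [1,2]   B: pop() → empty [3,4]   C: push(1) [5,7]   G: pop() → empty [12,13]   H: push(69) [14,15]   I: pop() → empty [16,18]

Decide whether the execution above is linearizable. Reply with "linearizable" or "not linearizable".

not linearizable

prefix check: 1..3 passes, 1..4 fails once B's time-4 response joins
exactly one order of the 2 completed ops respects real time; the stack replay fails
for example A, B fails at step 2: B pop() → empty is not legal there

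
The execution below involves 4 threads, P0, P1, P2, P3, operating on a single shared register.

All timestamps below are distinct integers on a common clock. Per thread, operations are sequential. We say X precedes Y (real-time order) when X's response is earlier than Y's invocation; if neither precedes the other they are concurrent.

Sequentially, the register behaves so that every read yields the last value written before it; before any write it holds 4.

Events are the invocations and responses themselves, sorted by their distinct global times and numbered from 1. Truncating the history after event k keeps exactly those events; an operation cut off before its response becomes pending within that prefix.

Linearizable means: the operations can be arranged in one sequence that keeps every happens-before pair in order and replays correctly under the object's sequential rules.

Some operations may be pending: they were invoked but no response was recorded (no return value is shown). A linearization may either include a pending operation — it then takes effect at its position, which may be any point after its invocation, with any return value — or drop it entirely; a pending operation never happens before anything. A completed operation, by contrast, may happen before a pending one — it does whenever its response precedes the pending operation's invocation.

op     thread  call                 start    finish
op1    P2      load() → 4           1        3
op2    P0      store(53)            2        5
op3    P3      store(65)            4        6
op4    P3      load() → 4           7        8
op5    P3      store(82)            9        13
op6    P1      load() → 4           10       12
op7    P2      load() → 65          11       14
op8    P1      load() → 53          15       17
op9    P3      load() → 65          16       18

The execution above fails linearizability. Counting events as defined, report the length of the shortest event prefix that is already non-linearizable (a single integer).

a valid linearization of events 1..7 exists, for instance op1, op2, op3:
after step 1 (op1 load() → 4): value 4
after step 2 (op2 store(53)): value 53
after step 3 (op3 store(65)): value 65
adding event 8 (op4 responds at 8) leaves no legal real-time order
e.g. op1, op2, op3, op4: illegal at step 4, since op4 load() → 4 cannot apply there
e.g. op1, op3, op2, op4: illegal at step 4, since op4 load() → 4 cannot apply there

8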